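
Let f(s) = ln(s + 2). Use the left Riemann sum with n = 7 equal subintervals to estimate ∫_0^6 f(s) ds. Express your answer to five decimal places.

Δs = (6 − 0)/7 = 6/7.
Left endpoints: 0, 6/7, 12/7, 18/7, 24/7, 30/7, 36/7.
f(0) ≈ 0.69315, f(6/7) ≈ 1.04982, f(12/7) ≈ 1.31219, f(18/7) ≈ 1.51983, f(24/7) ≈ 1.69168, f(30/7) ≈ 1.83828, f(36/7) ≈ 1.96611.
Sum = Δs · [f(0) + f(6/7) + f(12/7) + ...].
Sum ≈ 8.63233.

8.63233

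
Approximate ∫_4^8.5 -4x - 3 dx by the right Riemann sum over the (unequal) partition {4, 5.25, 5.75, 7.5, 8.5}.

-137.75

Subinterval widths: 1.25, 0.5, 1.75, 1.
Right endpoints: 5.25, 5.75, 7.5, 8.5.
f(5.25) = -24, f(5.75) = -26, f(7.5) = -33, f(8.5) = -37.
Sum = Σ Δx_i · f(x_i).
Sum = -137.75.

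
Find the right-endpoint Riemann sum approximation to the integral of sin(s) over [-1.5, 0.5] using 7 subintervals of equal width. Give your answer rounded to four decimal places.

-0.5904

Δs = (0.5 − (-1.5))/7 = 2/7.
Right endpoints: -17/14, -13/14, -9/14, -5/14, -1/14, 3/14, 0.5.
f(-17/14) ≈ -0.9371, f(-13/14) ≈ -0.8008, f(-9/14) ≈ -0.5995, f(-5/14) ≈ -0.3496, f(-1/14) ≈ -0.0714, f(3/14) ≈ 0.2126, f(0.5) ≈ 0.4794.
Sum = Δs · [f(-17/14) + f(-13/14) + f(-9/14) + ...].
Sum ≈ -0.5904.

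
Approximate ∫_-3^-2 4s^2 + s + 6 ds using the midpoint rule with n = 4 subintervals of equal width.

28.8125

Δs = (-2 − (-3))/4 = 0.25.
Midpoints: -2.875, -2.625, -2.375, -2.125.
f(-2.875) = 36.1875, f(-2.625) = 30.9375, f(-2.375) = 26.1875, f(-2.125) = 21.9375.
Sum = Δs · [f(-2.875) + f(-2.625) + f(-2.375) + f(-2.125)].
Sum = 28.8125.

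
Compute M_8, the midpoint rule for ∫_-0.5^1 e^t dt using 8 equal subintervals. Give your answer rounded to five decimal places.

Δt = (1 − (-0.5))/8 = 0.1875.
Midpoints: -0.40625, -0.21875, -0.03125, 0.15625, 0.34375, 0.53125, 0.71875, 0.90625.
f(-0.40625) ≈ 0.66614, f(-0.21875) ≈ 0.80352, f(-0.03125) ≈ 0.96923, f(0.15625) ≈ 1.16912, f(0.34375) ≈ 1.41023, f(0.53125) ≈ 1.70106, f(0.71875) ≈ 2.05187, f(0.90625) ≈ 2.47502.
Sum = Δt · [f(-0.40625) + f(-0.21875) + f(-0.03125) + ...].
Sum ≈ 2.10866.

2.10866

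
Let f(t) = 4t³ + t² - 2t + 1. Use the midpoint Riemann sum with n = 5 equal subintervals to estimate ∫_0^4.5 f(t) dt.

Δt = (4.5 − 0)/5 = 0.9.
Midpoints: 0.45, 1.35, 2.25, 3.15, 4.05.
f(0.45) = 0.667, f(1.35) = 9.964, f(2.25) = 47.125, f(3.15) = 129.646, f(4.05) = 275.023.
Sum = Δt · [f(0.45) + f(1.35) + f(2.25) + f(3.15) + f(4.05)].
Sum = 416.1825.

416.1825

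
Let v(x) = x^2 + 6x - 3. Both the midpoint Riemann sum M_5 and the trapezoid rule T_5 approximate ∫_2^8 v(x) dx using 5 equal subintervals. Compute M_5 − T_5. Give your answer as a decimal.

-2.16

M_5 = 329.28.
T_5 = 331.44.
M_5 − T_5 = -2.16.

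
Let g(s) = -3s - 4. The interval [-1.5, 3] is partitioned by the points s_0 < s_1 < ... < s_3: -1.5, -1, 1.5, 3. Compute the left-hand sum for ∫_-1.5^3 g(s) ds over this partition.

-15

Subinterval widths: 0.5, 2.5, 1.5.
Left endpoints: -1.5, -1, 1.5.
g(-1.5) = 0.5, g(-1) = -1, g(1.5) = -8.5.
Sum = Σ Δs_i · g(s_i).
Sum = -15.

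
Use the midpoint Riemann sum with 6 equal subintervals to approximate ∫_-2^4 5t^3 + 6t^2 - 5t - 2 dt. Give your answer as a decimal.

Δt = (4 − (-2))/6 = 1.
Midpoints: -1.5, -0.5, 0.5, 1.5, 2.5, 3.5.
f(-1.5) = 2.125, f(-0.5) = 1.375, f(0.5) = -2.375, f(1.5) = 20.875, f(2.5) = 101.125, f(3.5) = 268.375.
Sum = Δt · [f(-1.5) + f(-0.5) + f(0.5) + ...].
Sum = 391.5.

391.5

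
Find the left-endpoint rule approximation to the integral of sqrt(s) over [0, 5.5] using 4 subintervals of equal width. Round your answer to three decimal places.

6.685

Δs = (5.5 − 0)/4 = 1.375.
Left endpoints: 0, 1.375, 2.75, 4.125.
f(0) ≈ 0.000, f(1.375) ≈ 1.173, f(2.75) ≈ 1.658, f(4.125) ≈ 2.031.
Sum = Δs · [f(0) + f(1.375) + f(2.75) + f(4.125)].
Sum ≈ 6.685.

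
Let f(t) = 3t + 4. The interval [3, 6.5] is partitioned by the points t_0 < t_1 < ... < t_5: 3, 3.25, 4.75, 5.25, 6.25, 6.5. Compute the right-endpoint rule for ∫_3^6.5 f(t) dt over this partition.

69.3125

Subinterval widths: 0.25, 1.5, 0.5, 1, 0.25.
Right endpoints: 3.25, 4.75, 5.25, 6.25, 6.5.
f(3.25) = 13.75, f(4.75) = 18.25, f(5.25) = 19.75, f(6.25) = 22.75, f(6.5) = 23.5.
Sum = Σ Δt_i · f(t_i).
Sum = 69.3125.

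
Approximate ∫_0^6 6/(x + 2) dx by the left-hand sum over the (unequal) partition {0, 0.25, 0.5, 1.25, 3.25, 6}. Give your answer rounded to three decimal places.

Subinterval widths: 0.25, 0.25, 0.75, 2, 2.75.
Left endpoints: 0, 0.25, 0.5, 1.25, 3.25.
f(0) = 3, f(0.25) = 8/3, f(0.5) = 2.4, f(1.25) = 24/13, f(3.25) = 8/7.
Sum = Σ Δx_i · f(x_i).
Sum ≈ 10.052.

10.052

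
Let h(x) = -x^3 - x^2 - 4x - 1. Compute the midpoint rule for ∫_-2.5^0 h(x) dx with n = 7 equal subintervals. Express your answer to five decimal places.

14.48422

Δx = (0 − (-2.5))/7 = 5/14.
Midpoints: -65/28, -55/28, -45/28, -1.25, -25/28, -15/28, -5/28.
h(-65/28) = 338213/21952, h(-55/28) = 232203/21952, h(-45/28) = 153593/21952, h(-1.25) = 4.390625, h(-25/28) = 54573/21952, h(-15/28) = 22163/21952, h(-5/28) = -6847/21952.
Sum = Δx · [h(-65/28) + h(-55/28) + h(-45/28) + ...].
Sum ≈ 14.48422.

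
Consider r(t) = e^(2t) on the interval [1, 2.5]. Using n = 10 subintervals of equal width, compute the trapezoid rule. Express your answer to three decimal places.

71.040

Δt = (2.5 − 1)/10 = 0.15.
r(1) ≈ 7.389, r(1.15) ≈ 9.974, r(1.3) ≈ 13.464, r(1.45) ≈ 18.174, r(1.6) ≈ 24.533, r(1.75) ≈ 33.115, r(1.9) ≈ 44.701, r(2.05) ≈ 60.340, r(2.2) ≈ 81.451, r(2.35) ≈ 109.947, r(2.5) ≈ 148.413.
T_10 = (Δt/2)·[r(t_0) + 2r(t_1) + ... + 2r(t_{9}) + r(t_10)].
Sum ≈ 71.040.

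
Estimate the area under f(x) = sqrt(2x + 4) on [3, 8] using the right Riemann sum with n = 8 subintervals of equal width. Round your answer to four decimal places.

19.6796

Δx = (8 − 3)/8 = 0.625.
Right endpoints: 3.625, 4.25, 4.875, 5.5, 6.125, 6.75, 7.375, 8.
f(3.625) ≈ 3.3541, f(4.25) ≈ 3.5355, f(4.875) ≈ 3.7081, f(5.5) ≈ 3.8730, f(6.125) ≈ 4.0311, f(6.75) ≈ 4.1833, f(7.375) ≈ 4.3301, f(8) ≈ 4.4721.
Sum = Δx · [f(3.625) + f(4.25) + f(4.875) + ...].
Sum ≈ 19.6796.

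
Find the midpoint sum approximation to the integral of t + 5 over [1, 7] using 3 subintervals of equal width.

Δt = (7 − 1)/3 = 2.
Midpoints: 2, 4, 6.
f(2) = 7, f(4) = 9, f(6) = 11.
Sum = Δt · [f(2) + f(4) + f(6)].
Sum = 54.

54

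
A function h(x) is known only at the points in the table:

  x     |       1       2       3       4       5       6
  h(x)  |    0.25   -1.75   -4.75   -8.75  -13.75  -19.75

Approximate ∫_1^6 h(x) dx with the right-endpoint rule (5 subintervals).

Δx = 1.
Sum = 1·[(-1.75) + (-4.75) + (-8.75) + (-13.75) + (-19.75)] = -48.75.

-48.75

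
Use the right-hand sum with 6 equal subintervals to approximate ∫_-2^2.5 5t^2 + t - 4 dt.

Δt = (2.5 − (-2))/6 = 0.75.
Right endpoints: -1.25, -0.5, 0.25, 1, 1.75, 2.5.
f(-1.25) = 2.5625, f(-0.5) = -3.25, f(0.25) = -3.4375, f(1) = 2, f(1.75) = 13.0625, f(2.5) = 29.75.
Sum = Δt · [f(-1.25) + f(-0.5) + f(0.25) + ...].
Sum = 30.515625.

30.515625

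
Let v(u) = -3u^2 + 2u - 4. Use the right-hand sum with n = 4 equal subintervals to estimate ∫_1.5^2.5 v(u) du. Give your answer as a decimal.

Δu = (2.5 − 1.5)/4 = 0.25.
Right endpoints: 1.75, 2, 2.25, 2.5.
v(1.75) = -9.6875, v(2) = -12, v(2.25) = -14.6875, v(2.5) = -17.75.
Sum = Δu · [v(1.75) + v(2) + v(2.25) + v(2.5)].
Sum = -13.53125.

-13.53125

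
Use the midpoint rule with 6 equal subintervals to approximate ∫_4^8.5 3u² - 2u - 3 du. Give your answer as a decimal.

Δu = (8.5 − 4)/6 = 0.75.
Midpoints: 4.375, 5.125, 5.875, 6.625, 7.375, 8.125.
f(4.375) = 45.671875, f(5.125) = 65.546875, f(5.875) = 88.796875, f(6.625) = 115.421875, f(7.375) = 145.421875, f(8.125) = 178.796875.
Sum = Δu · [f(4.375) + f(5.125) + f(5.875) + ...].
Sum = 479.7421875.

479.7421875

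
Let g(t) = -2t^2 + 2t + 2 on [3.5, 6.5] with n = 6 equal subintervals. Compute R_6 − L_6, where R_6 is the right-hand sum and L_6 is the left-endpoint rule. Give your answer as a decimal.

-27

R_6 = -132.25.
L_6 = -105.25.
R_6 − L_6 = -27.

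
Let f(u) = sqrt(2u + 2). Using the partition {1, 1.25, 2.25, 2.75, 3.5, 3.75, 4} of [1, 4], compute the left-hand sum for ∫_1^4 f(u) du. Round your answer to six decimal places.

Subinterval widths: 0.25, 1, 0.5, 0.75, 0.25, 0.25.
Left endpoints: 1, 1.25, 2.25, 2.75, 3.5, 3.75.
f(1) ≈ 2.000000, f(1.25) ≈ 2.121320, f(2.25) ≈ 2.549510, f(2.75) ≈ 2.738613, f(3.5) ≈ 3.000000, f(3.75) ≈ 3.082207.
Sum = Σ Δu_i · f(u_i).
Sum ≈ 7.470587.

7.470587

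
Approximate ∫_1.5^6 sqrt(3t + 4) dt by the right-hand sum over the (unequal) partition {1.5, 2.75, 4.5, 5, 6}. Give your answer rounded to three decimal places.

Subinterval widths: 1.25, 1.75, 0.5, 1.
Right endpoints: 2.75, 4.5, 5, 6.
f(2.75) ≈ 3.500, f(4.5) ≈ 4.183, f(5) ≈ 4.359, f(6) ≈ 4.690.
Sum = Σ Δt_i · f(t_i).
Sum ≈ 18.566.

18.566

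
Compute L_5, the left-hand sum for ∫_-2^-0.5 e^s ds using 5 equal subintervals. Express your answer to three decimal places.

0.404

Δs = (-0.5 − (-2))/5 = 0.3.
Left endpoints: -2, -1.7, -1.4, -1.1, -0.8.
f(-2) ≈ 0.135, f(-1.7) ≈ 0.183, f(-1.4) ≈ 0.247, f(-1.1) ≈ 0.333, f(-0.8) ≈ 0.449.
Sum = Δs · [f(-2) + f(-1.7) + f(-1.4) + f(-1.1) + f(-0.8)].
Sum ≈ 0.404.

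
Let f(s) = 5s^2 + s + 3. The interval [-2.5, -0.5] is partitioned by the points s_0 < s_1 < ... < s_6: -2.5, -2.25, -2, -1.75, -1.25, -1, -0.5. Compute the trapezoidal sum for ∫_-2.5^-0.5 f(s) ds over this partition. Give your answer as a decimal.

29.09375

Subinterval widths: 0.25, 0.25, 0.25, 0.5, 0.25, 0.5.
f(-2.5) = 31.75, f(-2.25) = 26.0625, f(-2) = 21, f(-1.75) = 16.5625, f(-1.25) = 9.5625, f(-1) = 7, f(-0.5) = 3.75.
On each subinterval the trapezoid contributes (Δs_i/2)·[f(s_{i-1}) + f(s_i)].
Sum = 29.09375.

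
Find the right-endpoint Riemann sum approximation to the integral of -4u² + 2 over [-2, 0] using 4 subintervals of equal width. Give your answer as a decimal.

-3

Δu = (0 − (-2))/4 = 0.5.
Right endpoints: -1.5, -1, -0.5, 0.
f(-1.5) = -7, f(-1) = -2, f(-0.5) = 1, f(0) = 2.
Sum = Δu · [f(-1.5) + f(-1) + f(-0.5) + f(0)].
Sum = -3.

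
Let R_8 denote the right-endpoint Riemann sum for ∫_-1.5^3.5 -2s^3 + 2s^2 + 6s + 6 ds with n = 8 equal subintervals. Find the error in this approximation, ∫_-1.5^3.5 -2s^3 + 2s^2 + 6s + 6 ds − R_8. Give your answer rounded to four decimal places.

14.5833

Exact integral: ∫_-1.5^3.5 f(s) ds ≈ 18.333333.
R_8 = 3.75.
Error ≈ 18.333333 − 3.75 ≈ 14.5833.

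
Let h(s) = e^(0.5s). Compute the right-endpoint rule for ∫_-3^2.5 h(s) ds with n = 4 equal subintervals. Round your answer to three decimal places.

9.036

Δs = (2.5 − (-3))/4 = 1.375.
Right endpoints: -1.625, -0.25, 1.125, 2.5.
h(-1.625) ≈ 0.444, h(-0.25) ≈ 0.882, h(1.125) ≈ 1.755, h(2.5) ≈ 3.490.
Sum = Δs · [h(-1.625) + h(-0.25) + h(1.125) + h(2.5)].
Sum ≈ 9.036.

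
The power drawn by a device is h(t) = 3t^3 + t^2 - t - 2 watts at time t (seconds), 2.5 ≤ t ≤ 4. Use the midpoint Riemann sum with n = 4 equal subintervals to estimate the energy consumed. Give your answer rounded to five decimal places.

170.42139

Δt = (4 − 2.5)/4 = 0.375.
Midpoints: 2.6875, 3.0625, 3.4375, 3.8125.
h(2.6875) = 248905/4096, h(3.0625) = 370627/4096, h(3.4375) = 525253/4096, h(3.8125) = 716671/4096.
Sum = Δt · [h(2.6875) + h(3.0625) + h(3.4375) + h(3.8125)].
Sum ≈ 170.42139.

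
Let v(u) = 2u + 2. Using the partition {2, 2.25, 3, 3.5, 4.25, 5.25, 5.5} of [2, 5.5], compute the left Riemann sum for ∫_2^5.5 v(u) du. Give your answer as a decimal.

30.75

Subinterval widths: 0.25, 0.75, 0.5, 0.75, 1, 0.25.
Left endpoints: 2, 2.25, 3, 3.5, 4.25, 5.25.
v(2) = 6, v(2.25) = 6.5, v(3) = 8, v(3.5) = 9, v(4.25) = 10.5, v(5.25) = 12.5.
Sum = Σ Δu_i · v(u_i).
Sum = 30.75.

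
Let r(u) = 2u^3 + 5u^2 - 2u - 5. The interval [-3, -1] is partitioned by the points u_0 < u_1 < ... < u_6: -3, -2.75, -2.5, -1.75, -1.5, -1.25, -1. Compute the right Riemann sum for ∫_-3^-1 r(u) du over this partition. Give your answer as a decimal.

2.4765625

Subinterval widths: 0.25, 0.25, 0.75, 0.25, 0.25, 0.25.
Right endpoints: -2.75, -2.5, -1.75, -1.5, -1.25, -1.
r(-2.75) = -3.28125, r(-2.5) = 0, r(-1.75) = 3.09375, r(-1.5) = 2.5, r(-1.25) = 1.40625, r(-1) = 0.
Sum = Σ Δu_i · r(u_i).
Sum = 2.4765625.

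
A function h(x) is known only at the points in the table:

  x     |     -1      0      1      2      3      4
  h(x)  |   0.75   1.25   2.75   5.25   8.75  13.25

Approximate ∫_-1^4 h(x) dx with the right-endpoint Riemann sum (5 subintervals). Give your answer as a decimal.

Δx = 1.
Sum = 1·[1.25 + 2.75 + 5.25 + 8.75 + 13.25] = 31.25.

31.25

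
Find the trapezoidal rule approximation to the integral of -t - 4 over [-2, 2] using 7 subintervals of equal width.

-16

Δt = (2 − (-2))/7 = 4/7.
f(-2) = -2, f(-10/7) = -18/7, f(-6/7) = -22/7, f(-2/7) = -26/7, f(2/7) = -30/7, f(6/7) = -34/7, f(10/7) = -38/7, f(2) = -6.
T_7 = (Δt/2)·[f(t_0) + 2f(t_1) + ... + 2f(t_{6}) + f(t_7)].
Sum = -16.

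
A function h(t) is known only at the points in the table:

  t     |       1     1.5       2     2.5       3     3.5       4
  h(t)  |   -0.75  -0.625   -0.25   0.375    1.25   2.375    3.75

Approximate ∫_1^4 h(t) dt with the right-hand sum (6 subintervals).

3.4375

Δt = 0.5.
Sum = 0.5·[(-0.625) + (-0.25) + 0.375 + 1.25 + 2.375 + 3.75] = 3.4375.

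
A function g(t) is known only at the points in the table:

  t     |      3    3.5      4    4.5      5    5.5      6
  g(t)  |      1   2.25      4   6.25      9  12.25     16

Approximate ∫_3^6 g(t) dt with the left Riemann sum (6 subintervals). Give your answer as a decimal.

17.375

Δt = 0.5.
Sum = 0.5·[1 + 2.25 + 4 + 6.25 + 9 + 12.25] = 17.375.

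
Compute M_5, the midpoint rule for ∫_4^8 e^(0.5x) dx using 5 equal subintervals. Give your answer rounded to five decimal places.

Δx = (8 − 4)/5 = 0.8.
Midpoints: 4.4, 5.2, 6, 6.8, 7.6.
f(4.4) ≈ 9.02501, f(5.2) ≈ 13.46374, f(6) ≈ 20.08554, f(6.8) ≈ 29.96410, f(7.6) ≈ 44.70118.
Sum = Δx · [f(4.4) + f(5.2) + f(6) + f(6.8) + f(7.6)].
Sum ≈ 93.79166.

93.79166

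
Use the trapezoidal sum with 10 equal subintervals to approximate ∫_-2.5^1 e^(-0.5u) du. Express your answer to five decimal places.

5.78234

Δu = (1 − (-2.5))/10 = 0.35.
f(-2.5) ≈ 3.49034, f(-2.15) ≈ 2.92999, f(-1.8) ≈ 2.45960, f(-1.45) ≈ 2.06473, f(-1.1) ≈ 1.73325, f(-0.75) ≈ 1.45499, f(-0.4) ≈ 1.22140, f(-0.05) ≈ 1.02532, f(0.3) ≈ 0.86071, f(0.65) ≈ 0.72253, f(1) ≈ 0.60653.
T_10 = (Δu/2)·[f(u_0) + 2f(u_1) + ... + 2f(u_{9}) + f(u_10)].
Sum ≈ 5.78234.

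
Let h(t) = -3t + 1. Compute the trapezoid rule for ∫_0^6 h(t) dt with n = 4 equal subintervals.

Δt = (6 − 0)/4 = 1.5.
h(0) = 1, h(1.5) = -3.5, h(3) = -8, h(4.5) = -12.5, h(6) = -17.
T_4 = (Δt/2)·[h(t_0) + 2h(t_1) + 2h(t_2) + 2h(t_3) + h(t_4)].
Sum = -48.

-48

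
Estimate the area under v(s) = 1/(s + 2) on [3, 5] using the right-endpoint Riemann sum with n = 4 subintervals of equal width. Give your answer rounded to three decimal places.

Δs = (5 − 3)/4 = 0.5.
Right endpoints: 3.5, 4, 4.5, 5.
v(3.5) = 2/11, v(4) = 1/6, v(4.5) = 2/13, v(5) = 1/7.
Sum = Δs · [v(3.5) + v(4) + v(4.5) + v(5)].
Sum ≈ 0.323.

0.323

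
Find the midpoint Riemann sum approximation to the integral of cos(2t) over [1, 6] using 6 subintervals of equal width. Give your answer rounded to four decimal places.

-0.8139

Δt = (6 − 1)/6 = 5/6.
Midpoints: 17/12, 2.25, 37/12, 47/12, 4.75, 67/12.
f(17/12) ≈ -0.9529, f(2.25) ≈ -0.2108, f(37/12) ≈ 0.9932, f(47/12) ≈ 0.0206, f(4.75) ≈ -0.9972, f(67/12) ≈ 0.1703.
Sum = Δt · [f(17/12) + f(2.25) + f(37/12) + ...].
Sum ≈ -0.8139.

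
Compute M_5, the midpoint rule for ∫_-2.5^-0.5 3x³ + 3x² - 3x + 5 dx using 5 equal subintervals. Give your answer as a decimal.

5.53

Δx = (-0.5 − (-2.5))/5 = 0.4.
Midpoints: -2.3, -1.9, -1.5, -1.1, -0.7.
f(-2.3) = -8.731, f(-1.9) = 0.953, f(-1.5) = 6.125, f(-1.1) = 7.937, f(-0.7) = 7.541.
Sum = Δx · [f(-2.3) + f(-1.9) + f(-1.5) + f(-1.1) + f(-0.7)].
Sum = 5.53.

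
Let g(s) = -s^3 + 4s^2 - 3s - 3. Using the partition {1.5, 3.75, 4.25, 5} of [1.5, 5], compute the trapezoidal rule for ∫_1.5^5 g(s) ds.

Subinterval widths: 2.25, 0.5, 0.75.
g(1.5) = -1.875, g(3.75) = -10.734375, g(4.25) = -20.265625, g(5) = -43.
On each subinterval the trapezoid contributes (Δs_i/2)·[g(s_{i-1}) + g(s_i)].
Sum = -45.66015625.

-45.66015625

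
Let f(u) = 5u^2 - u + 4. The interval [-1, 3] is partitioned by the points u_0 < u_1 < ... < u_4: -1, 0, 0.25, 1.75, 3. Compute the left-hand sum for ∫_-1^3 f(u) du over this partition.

39.046875

Subinterval widths: 1, 0.25, 1.5, 1.25.
Left endpoints: -1, 0, 0.25, 1.75.
f(-1) = 10, f(0) = 4, f(0.25) = 4.0625, f(1.75) = 17.5625.
Sum = Σ Δu_i · f(u_i).
Sum = 39.046875.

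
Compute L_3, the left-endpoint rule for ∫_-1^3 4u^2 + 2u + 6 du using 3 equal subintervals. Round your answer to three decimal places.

Δu = (3 − (-1))/3 = 4/3.
Left endpoints: -1, 1/3, 5/3.
f(-1) = 8, f(1/3) = 64/9, f(5/3) = 184/9.
Sum = Δu · [f(-1) + f(1/3) + f(5/3)].
Sum ≈ 47.407.

47.407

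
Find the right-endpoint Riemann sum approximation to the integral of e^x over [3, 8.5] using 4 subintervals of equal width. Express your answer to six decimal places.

9007.690322

Δx = (8.5 − 3)/4 = 1.375.
Right endpoints: 4.375, 5.75, 7.125, 8.5.
f(4.375) ≈ 79.439840, f(5.75) ≈ 314.190660, f(7.125) ≈ 1242.648167, f(8.5) ≈ 4914.768840.
Sum = Δx · [f(4.375) + f(5.75) + f(7.125) + f(8.5)].
Sum ≈ 9007.690322.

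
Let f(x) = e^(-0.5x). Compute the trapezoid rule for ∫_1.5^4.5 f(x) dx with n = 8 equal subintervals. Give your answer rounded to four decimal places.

0.7361

Δx = (4.5 − 1.5)/8 = 0.375.
f(1.5) ≈ 0.4724, f(1.875) ≈ 0.3916, f(2.25) ≈ 0.3247, f(2.625) ≈ 0.2691, f(3) ≈ 0.2231, f(3.375) ≈ 0.1850, f(3.75) ≈ 0.1534, f(4.125) ≈ 0.1271, f(4.5) ≈ 0.1054.
T_8 = (Δx/2)·[f(x_0) + 2f(x_1) + ... + 2f(x_{7}) + f(x_8)].
Sum ≈ 0.7361.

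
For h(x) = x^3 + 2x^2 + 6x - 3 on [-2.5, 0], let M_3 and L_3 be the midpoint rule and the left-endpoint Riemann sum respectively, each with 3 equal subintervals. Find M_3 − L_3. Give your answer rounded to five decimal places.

8.31163

M_3 ≈ -25.3457755.
L_3 ≈ -33.6574074.
M_3 − L_3 ≈ 8.31163.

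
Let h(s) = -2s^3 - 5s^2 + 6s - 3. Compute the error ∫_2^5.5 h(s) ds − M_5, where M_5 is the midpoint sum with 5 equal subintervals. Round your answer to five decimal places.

-3.93021

Exact integral: ∫_2^5.5 h(s) ds ≈ -645.2395833.
M_5 = -641.309375.
Error ≈ -645.2395833 − (-641.309375) ≈ -3.93021.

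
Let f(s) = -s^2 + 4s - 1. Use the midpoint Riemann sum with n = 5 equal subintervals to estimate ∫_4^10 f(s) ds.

Δs = (10 − 4)/5 = 1.2.
Midpoints: 4.6, 5.8, 7, 8.2, 9.4.
f(4.6) = -3.76, f(5.8) = -11.44, f(7) = -22, f(8.2) = -35.44, f(9.4) = -51.76.
Sum = Δs · [f(4.6) + f(5.8) + f(7) + f(8.2) + f(9.4)].
Sum = -149.28.

-149.28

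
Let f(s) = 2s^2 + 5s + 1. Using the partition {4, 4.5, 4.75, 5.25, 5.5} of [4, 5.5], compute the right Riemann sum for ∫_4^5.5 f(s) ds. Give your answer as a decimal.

112.90625

Subinterval widths: 0.5, 0.25, 0.5, 0.25.
Right endpoints: 4.5, 4.75, 5.25, 5.5.
f(4.5) = 64, f(4.75) = 69.875, f(5.25) = 82.375, f(5.5) = 89.
Sum = Σ Δs_i · f(s_i).
Sum = 112.90625.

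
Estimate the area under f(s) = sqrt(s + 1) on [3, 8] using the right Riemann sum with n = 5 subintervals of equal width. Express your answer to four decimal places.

Δs = (8 − 3)/5 = 1.
Right endpoints: 4, 5, 6, 7, 8.
f(4) ≈ 2.2361, f(5) ≈ 2.4495, f(6) ≈ 2.6458, f(7) ≈ 2.8284, f(8) ≈ 3.0000.
Sum = Δs · [f(4) + f(5) + f(6) + f(7) + f(8)].
Sum ≈ 13.1597.

13.1597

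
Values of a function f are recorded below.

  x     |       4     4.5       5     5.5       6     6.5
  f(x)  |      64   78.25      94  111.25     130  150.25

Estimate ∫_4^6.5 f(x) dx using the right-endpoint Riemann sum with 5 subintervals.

Δx = 0.5.
Sum = 0.5·[78.25 + 94 + 111.25 + 130 + 150.25] = 281.875.

281.875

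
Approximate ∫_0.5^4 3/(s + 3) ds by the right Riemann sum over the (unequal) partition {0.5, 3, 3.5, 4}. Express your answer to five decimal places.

Subinterval widths: 2.5, 0.5, 0.5.
Right endpoints: 3, 3.5, 4.
f(3) = 0.5, f(3.5) = 6/13, f(4) = 3/7.
Sum = Σ Δs_i · f(s_i).
Sum ≈ 1.69505.

1.69505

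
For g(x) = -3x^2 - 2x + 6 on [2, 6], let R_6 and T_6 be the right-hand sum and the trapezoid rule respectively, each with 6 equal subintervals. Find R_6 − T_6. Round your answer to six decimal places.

R_6 ≈ -251.55555556.
T_6 ≈ -216.88888889.
R_6 − T_6 ≈ -34.666667.

-34.666667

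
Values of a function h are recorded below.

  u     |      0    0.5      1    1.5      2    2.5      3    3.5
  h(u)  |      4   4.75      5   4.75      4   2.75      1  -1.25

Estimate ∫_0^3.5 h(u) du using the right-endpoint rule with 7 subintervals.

10.5

Δu = 0.5.
Sum = 0.5·[4.75 + 5 + 4.75 + 4 + 2.75 + 1 + (-1.25)] = 10.5.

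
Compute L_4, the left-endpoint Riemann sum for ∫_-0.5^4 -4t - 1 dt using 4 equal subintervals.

-25.875

Δt = (4 − (-0.5))/4 = 1.125.
Left endpoints: -0.5, 0.625, 1.75, 2.875.
f(-0.5) = 1, f(0.625) = -3.5, f(1.75) = -8, f(2.875) = -12.5.
Sum = Δt · [f(-0.5) + f(0.625) + f(1.75) + f(2.875)].
Sum = -25.875.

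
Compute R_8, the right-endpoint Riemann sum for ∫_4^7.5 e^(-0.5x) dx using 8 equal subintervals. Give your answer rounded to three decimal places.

Δx = (7.5 − 4)/8 = 0.4375.
Right endpoints: 4.4375, 4.875, 5.3125, 5.75, 6.1875, 6.625, 7.0625, 7.5.
f(4.4375) ≈ 0.109, f(4.875) ≈ 0.087, f(5.3125) ≈ 0.070, f(5.75) ≈ 0.056, f(6.1875) ≈ 0.045, f(6.625) ≈ 0.036, f(7.0625) ≈ 0.029, f(7.5) ≈ 0.024.
Sum = Δx · [f(4.4375) + f(4.875) + f(5.3125) + ...].
Sum ≈ 0.200.

0.200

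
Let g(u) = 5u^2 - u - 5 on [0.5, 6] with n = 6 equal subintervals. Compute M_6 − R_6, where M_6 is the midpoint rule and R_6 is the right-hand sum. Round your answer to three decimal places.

-85.183

M_6 ≈ 312.49103.
R_6 ≈ 397.67419.
M_6 − R_6 ≈ -85.183.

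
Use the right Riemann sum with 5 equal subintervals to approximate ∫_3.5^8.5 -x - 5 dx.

-57.5

Δx = (8.5 − 3.5)/5 = 1.
Right endpoints: 4.5, 5.5, 6.5, 7.5, 8.5.
f(4.5) = -9.5, f(5.5) = -10.5, f(6.5) = -11.5, f(7.5) = -12.5, f(8.5) = -13.5.
Sum = Δx · [f(4.5) + f(5.5) + f(6.5) + f(7.5) + f(8.5)].
Sum = -57.5.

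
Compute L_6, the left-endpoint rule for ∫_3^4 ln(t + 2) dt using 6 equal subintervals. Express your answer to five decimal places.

1.68810

Δt = (4 − 3)/6 = 1/6.
Left endpoints: 3, 19/6, 10/3, 3.5, 11/3, 23/6.
f(3) ≈ 1.60944, f(19/6) ≈ 1.64223, f(10/3) ≈ 1.67398, f(3.5) ≈ 1.70475, f(11/3) ≈ 1.73460, f(23/6) ≈ 1.76359.
Sum = Δt · [f(3) + f(19/6) + f(10/3) + ...].
Sum ≈ 1.68810.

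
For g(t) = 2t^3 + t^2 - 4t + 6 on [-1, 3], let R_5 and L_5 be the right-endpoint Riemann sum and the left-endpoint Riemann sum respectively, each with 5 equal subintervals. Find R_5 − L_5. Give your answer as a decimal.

R_5 = 79.52.
L_5 = 41.12.
R_5 − L_5 = 38.4.

38.4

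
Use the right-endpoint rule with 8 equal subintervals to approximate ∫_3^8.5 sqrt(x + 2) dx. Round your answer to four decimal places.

15.5715

Δx = (8.5 − 3)/8 = 0.6875.
Right endpoints: 3.6875, 4.375, 5.0625, 5.75, 6.4375, 7.125, 7.8125, 8.5.
f(3.6875) ≈ 2.3848, f(4.375) ≈ 2.5249, f(5.0625) ≈ 2.6575, f(5.75) ≈ 2.7839, f(6.4375) ≈ 2.9047, f(7.125) ≈ 3.0208, f(7.8125) ≈ 3.1325, f(8.5) ≈ 3.2404.
Sum = Δx · [f(3.6875) + f(4.375) + f(5.0625) + ...].
Sum ≈ 15.5715.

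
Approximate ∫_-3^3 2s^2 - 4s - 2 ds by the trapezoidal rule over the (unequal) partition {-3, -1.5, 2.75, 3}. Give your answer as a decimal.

50.71875

Subinterval widths: 1.5, 4.25, 0.25.
f(-3) = 28, f(-1.5) = 8.5, f(2.75) = 2.125, f(3) = 4.
On each subinterval the trapezoid contributes (Δs_i/2)·[f(s_{i-1}) + f(s_i)].
Sum = 50.71875.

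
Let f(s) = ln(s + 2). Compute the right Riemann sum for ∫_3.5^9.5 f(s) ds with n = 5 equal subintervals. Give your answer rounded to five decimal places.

13.14208

Δs = (9.5 − 3.5)/5 = 1.2.
Right endpoints: 4.7, 5.9, 7.1, 8.3, 9.5.
f(4.7) ≈ 1.90211, f(5.9) ≈ 2.06686, f(7.1) ≈ 2.20827, f(8.3) ≈ 2.33214, f(9.5) ≈ 2.44235.
Sum = Δs · [f(4.7) + f(5.9) + f(7.1) + f(8.3) + f(9.5)].
Sum ≈ 13.14208.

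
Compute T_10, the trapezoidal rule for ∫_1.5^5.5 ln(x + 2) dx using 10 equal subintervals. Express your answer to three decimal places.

Δx = (5.5 − 1.5)/10 = 0.4.
f(1.5) ≈ 1.253, f(1.9) ≈ 1.361, f(2.3) ≈ 1.459, f(2.7) ≈ 1.548, f(3.1) ≈ 1.629, f(3.5) ≈ 1.705, f(3.9) ≈ 1.775, f(4.3) ≈ 1.841, f(4.7) ≈ 1.902, f(5.1) ≈ 1.960, f(5.5) ≈ 2.015.
T_10 = (Δx/2)·[f(x_0) + 2f(x_1) + ... + 2f(x_{9}) + f(x_10)].
Sum ≈ 6.725.

6.725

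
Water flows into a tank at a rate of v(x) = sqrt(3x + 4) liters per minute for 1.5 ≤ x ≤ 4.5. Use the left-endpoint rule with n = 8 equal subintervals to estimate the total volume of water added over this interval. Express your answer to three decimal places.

Δx = (4.5 − 1.5)/8 = 0.375.
Left endpoints: 1.5, 1.875, 2.25, 2.625, 3, 3.375, 3.75, 4.125.
v(1.5) ≈ 2.915, v(1.875) ≈ 3.102, v(2.25) ≈ 3.279, v(2.625) ≈ 3.446, v(3) ≈ 3.606, v(3.375) ≈ 3.758, v(3.75) ≈ 3.905, v(4.125) ≈ 4.047.
Sum = Δx · [v(1.5) + v(1.875) + v(2.25) + ...].
Sum ≈ 10.522.

10.522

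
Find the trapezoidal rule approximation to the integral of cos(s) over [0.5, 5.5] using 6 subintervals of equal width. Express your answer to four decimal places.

-1.1156

Δs = (5.5 − 0.5)/6 = 5/6.
f(0.5) ≈ 0.8776, f(4/3) ≈ 0.2352, f(13/6) ≈ -0.5612, f(3) ≈ -0.9900, f(23/6) ≈ -0.7701, f(14/3) ≈ -0.0457, f(5.5) ≈ 0.7087.
T_6 = (Δs/2)·[f(s_0) + 2f(s_1) + ... + 2f(s_{5}) + f(s_6)].
Sum ≈ -1.1156.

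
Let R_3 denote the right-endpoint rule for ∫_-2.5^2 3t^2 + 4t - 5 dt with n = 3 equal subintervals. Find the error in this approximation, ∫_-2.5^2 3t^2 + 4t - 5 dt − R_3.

Exact integral: ∫_-2.5^2 f(t) dt = -3.375.
R_3 = 10.125.
Error = -3.375 − 10.125 = -13.5.

-13.5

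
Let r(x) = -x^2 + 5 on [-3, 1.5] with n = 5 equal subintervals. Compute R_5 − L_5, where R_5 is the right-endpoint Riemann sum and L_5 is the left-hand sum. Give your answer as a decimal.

R_5 = 14.805.
L_5 = 8.73.
R_5 − L_5 = 6.075.

6.075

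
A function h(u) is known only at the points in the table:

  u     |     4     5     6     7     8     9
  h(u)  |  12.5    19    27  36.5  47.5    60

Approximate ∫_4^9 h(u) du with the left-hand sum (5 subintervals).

142.5

Δu = 1.
Sum = 1·[12.5 + 19 + 27 + 36.5 + 47.5] = 142.5.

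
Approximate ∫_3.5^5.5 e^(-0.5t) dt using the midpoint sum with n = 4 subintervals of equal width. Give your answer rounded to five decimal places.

0.21912

Δt = (5.5 − 3.5)/4 = 0.5.
Midpoints: 3.75, 4.25, 4.75, 5.25.
f(3.75) ≈ 0.15335, f(4.25) ≈ 0.11943, f(4.75) ≈ 0.09301, f(5.25) ≈ 0.07244.
Sum = Δt · [f(3.75) + f(4.25) + f(4.75) + f(5.25)].
Sum ≈ 0.21912.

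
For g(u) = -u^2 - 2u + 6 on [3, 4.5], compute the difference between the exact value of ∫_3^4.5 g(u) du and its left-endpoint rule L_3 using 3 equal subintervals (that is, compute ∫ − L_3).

-3.5

Exact integral: ∫_3^4.5 g(u) du = -23.625.
L_3 = -20.125.
Error = -23.625 − (-20.125) = -3.5.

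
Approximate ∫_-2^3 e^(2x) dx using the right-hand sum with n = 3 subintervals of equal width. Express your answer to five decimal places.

697.22354

Δx = (3 − (-2))/3 = 5/3.
Right endpoints: -1/3, 4/3, 3.
f(-1/3) ≈ 0.51342, f(4/3) ≈ 14.39192, f(3) ≈ 403.42879.
Sum = Δx · [f(-1/3) + f(4/3) + f(3)].
Sum ≈ 697.22354.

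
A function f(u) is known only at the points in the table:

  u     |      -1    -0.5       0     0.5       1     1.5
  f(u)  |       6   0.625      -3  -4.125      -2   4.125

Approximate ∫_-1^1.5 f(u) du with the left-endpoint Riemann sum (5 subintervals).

-1.25

Δu = 0.5.
Sum = 0.5·[6 + 0.625 + (-3) + (-4.125) + (-2)] = -1.25.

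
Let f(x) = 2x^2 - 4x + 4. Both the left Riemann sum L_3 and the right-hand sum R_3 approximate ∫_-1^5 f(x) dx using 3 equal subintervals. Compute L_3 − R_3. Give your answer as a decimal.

L_3 = 44.
R_3 = 92.
L_3 − R_3 = -48.

-48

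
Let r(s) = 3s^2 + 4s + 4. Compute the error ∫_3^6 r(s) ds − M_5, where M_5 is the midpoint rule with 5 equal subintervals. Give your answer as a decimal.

0.27

Exact integral: ∫_3^6 r(s) ds = 255.
M_5 = 254.73.
Error = 255 − 254.73 = 0.27.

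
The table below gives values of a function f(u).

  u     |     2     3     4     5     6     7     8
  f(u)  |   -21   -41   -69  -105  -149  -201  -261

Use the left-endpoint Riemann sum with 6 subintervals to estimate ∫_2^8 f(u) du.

Δu = 1.
Sum = 1·[(-21) + (-41) + (-69) + (-105) + (-149) + (-201)] = -586.

-586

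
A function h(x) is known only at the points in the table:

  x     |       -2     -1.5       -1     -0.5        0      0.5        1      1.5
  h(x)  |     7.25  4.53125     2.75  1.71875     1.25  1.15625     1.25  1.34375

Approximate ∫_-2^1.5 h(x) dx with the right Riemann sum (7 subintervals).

Δx = 0.5.
Sum = 0.5·[4.53125 + 2.75 + 1.71875 + 1.25 + 1.15625 + 1.25 + 1.34375] = 7.

7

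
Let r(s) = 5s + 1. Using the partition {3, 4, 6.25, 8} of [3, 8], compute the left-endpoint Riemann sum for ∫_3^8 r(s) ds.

Subinterval widths: 1, 2.25, 1.75.
Left endpoints: 3, 4, 6.25.
r(3) = 16, r(4) = 21, r(6.25) = 32.25.
Sum = Σ Δs_i · r(s_i).
Sum = 119.6875.

119.6875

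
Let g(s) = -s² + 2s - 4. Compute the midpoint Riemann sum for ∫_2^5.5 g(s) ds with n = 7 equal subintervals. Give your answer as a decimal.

-40.46875

Δs = (5.5 − 2)/7 = 0.5.
Midpoints: 2.25, 2.75, 3.25, 3.75, 4.25, 4.75, 5.25.
g(2.25) = -4.5625, g(2.75) = -6.0625, g(3.25) = -8.0625, g(3.75) = -10.5625, g(4.25) = -13.5625, g(4.75) = -17.0625, g(5.25) = -21.0625.
Sum = Δs · [g(2.25) + g(2.75) + g(3.25) + ...].
Sum = -40.46875.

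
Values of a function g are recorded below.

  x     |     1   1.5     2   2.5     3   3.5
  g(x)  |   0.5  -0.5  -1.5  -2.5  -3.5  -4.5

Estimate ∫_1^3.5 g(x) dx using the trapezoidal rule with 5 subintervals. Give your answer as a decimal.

Δx = 0.5.
T_5 = (0.5/2)·[0.5 + 2·(-0.5) + 2·(-1.5) + 2·(-2.5) + 2·(-3.5) + (-4.5)] = -5.

-5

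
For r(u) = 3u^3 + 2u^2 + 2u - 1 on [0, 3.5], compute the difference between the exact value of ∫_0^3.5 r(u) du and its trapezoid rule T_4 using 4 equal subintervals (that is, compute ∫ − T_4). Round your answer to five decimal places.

Exact integral: ∫_0^3.5 r(u) du ≈ 149.8802083.
T_4 ≈ 157.8076172.
Error ≈ 149.8802083 − 157.8076172 ≈ -7.92741.

-7.92741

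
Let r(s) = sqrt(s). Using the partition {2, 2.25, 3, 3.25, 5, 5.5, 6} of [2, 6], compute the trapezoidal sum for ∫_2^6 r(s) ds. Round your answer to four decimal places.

Subinterval widths: 0.25, 0.75, 0.25, 1.75, 0.5, 0.5.
r(2) ≈ 1.4142, r(2.25) ≈ 1.5000, r(3) ≈ 1.7321, r(3.25) ≈ 1.8028, r(5) ≈ 2.2361, r(5.5) ≈ 2.3452, r(6) ≈ 2.4495.
On each subinterval the trapezoid contributes (Δs_i/2)·[r(s_{i-1}) + r(s_i)].
Sum ≈ 7.8961.

7.8961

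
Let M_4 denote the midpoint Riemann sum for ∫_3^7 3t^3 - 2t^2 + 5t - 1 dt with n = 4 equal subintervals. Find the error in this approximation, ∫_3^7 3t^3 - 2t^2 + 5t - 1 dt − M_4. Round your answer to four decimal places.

Exact integral: ∫_3^7 f(t) dt ≈ 1625.333333.
M_4 = 1611.
Error ≈ 1625.333333 − 1611 ≈ 14.3333.

14.3333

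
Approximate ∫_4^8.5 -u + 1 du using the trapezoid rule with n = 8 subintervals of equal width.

Δu = (8.5 − 4)/8 = 0.5625.
f(4) = -3, f(4.5625) = -3.5625, f(5.125) = -4.125, f(5.6875) = -4.6875, f(6.25) = -5.25, f(6.8125) = -5.8125, f(7.375) = -6.375, f(7.9375) = -6.9375, f(8.5) = -7.5.
T_8 = (Δu/2)·[f(u_0) + 2f(u_1) + ... + 2f(u_{7}) + f(u_8)].
Sum = -23.625.

-23.625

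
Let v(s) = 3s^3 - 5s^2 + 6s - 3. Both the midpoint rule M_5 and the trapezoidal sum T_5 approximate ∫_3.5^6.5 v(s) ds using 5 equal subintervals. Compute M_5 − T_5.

-10.8

M_5 = 917.4.
T_5 = 928.2.
M_5 − T_5 = -10.8.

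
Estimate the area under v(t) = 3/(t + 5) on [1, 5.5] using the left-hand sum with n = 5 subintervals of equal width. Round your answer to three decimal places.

Δt = (5.5 − 1)/5 = 0.9.
Left endpoints: 1, 1.9, 2.8, 3.7, 4.6.
v(1) = 0.5, v(1.9) = 10/23, v(2.8) = 5/13, v(3.7) = 10/29, v(4.6) = 0.3125.
Sum = Δt · [v(1) + v(1.9) + v(2.8) + v(3.7) + v(4.6)].
Sum ≈ 1.779.

1.779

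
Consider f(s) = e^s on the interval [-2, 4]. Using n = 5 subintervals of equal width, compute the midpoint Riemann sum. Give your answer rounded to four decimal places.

Δs = (4 − (-2))/5 = 1.2.
Midpoints: -1.4, -0.2, 1, 2.2, 3.4.
f(-1.4) ≈ 0.2466, f(-0.2) ≈ 0.8187, f(1) ≈ 2.7183, f(2.2) ≈ 9.0250, f(3.4) ≈ 29.9641.
Sum = Δs · [f(-1.4) + f(-0.2) + f(1) + f(2.2) + f(3.4)].
Sum ≈ 51.3273.

51.3273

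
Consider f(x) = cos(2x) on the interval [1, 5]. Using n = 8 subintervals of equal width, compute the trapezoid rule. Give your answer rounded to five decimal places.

-0.66507

Δx = (5 − 1)/8 = 0.5.
f(1) ≈ -0.41615, f(1.5) ≈ -0.98999, f(2) ≈ -0.65364, f(2.5) ≈ 0.28366, f(3) ≈ 0.96017, f(3.5) ≈ 0.75390, f(4) ≈ -0.14550, f(4.5) ≈ -0.91113, f(5) ≈ -0.83907.
T_8 = (Δx/2)·[f(x_0) + 2f(x_1) + ... + 2f(x_{7}) + f(x_8)].
Sum ≈ -0.66507.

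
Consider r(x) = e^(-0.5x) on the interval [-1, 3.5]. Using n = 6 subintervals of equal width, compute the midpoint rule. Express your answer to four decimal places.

2.9327

Δx = (3.5 − (-1))/6 = 0.75.
Midpoints: -0.625, 0.125, 0.875, 1.625, 2.375, 3.125.
r(-0.625) ≈ 1.3668, r(0.125) ≈ 0.9394, r(0.875) ≈ 0.6456, r(1.625) ≈ 0.4437, r(2.375) ≈ 0.3050, r(3.125) ≈ 0.2096.
Sum = Δx · [r(-0.625) + r(0.125) + r(0.875) + ...].
Sum ≈ 2.9327.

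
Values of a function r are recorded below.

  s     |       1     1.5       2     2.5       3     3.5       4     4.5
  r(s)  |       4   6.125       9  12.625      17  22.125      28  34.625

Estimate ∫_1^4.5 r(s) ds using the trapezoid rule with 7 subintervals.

57.09375

Δs = 0.5.
T_7 = (0.5/2)·[4 + 2·6.125 + 2·9 + 2·12.625 + 2·17 + 2·22.125 + 2·28 + 34.625] = 57.09375.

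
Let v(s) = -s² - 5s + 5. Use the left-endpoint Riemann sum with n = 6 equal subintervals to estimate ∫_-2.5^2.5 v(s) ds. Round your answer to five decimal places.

24.42130

Δs = (2.5 − (-2.5))/6 = 5/6.
Left endpoints: -2.5, -5/3, -5/6, 0, 5/6, 5/3.
v(-2.5) = 11.25, v(-5/3) = 95/9, v(-5/6) = 305/36, v(0) = 5, v(5/6) = 5/36, v(5/3) = -55/9.
Sum = Δs · [v(-2.5) + v(-5/3) + v(-5/6) + ...].
Sum ≈ 24.42130.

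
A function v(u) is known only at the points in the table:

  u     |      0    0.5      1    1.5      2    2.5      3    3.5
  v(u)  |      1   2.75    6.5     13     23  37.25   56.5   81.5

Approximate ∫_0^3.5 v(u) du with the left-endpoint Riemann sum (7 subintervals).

Δu = 0.5.
Sum = 0.5·[1 + 2.75 + 6.5 + 13 + 23 + 37.25 + 56.5] = 70.

70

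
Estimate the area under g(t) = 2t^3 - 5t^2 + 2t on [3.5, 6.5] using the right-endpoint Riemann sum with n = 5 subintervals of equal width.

561.6

Δt = (6.5 − 3.5)/5 = 0.6.
Right endpoints: 4.1, 4.7, 5.3, 5.9, 6.5.
g(4.1) = 61.992, g(4.7) = 106.596, g(5.3) = 167.904, g(5.9) = 248.508, g(6.5) = 351.
Sum = Δt · [g(4.1) + g(4.7) + g(5.3) + g(5.9) + g(6.5)].
Sum = 561.6.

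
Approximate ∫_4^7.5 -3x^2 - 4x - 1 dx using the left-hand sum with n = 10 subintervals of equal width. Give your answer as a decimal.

-418.508125

Δx = (7.5 − 4)/10 = 0.35.
Left endpoints: 4, 4.35, 4.7, 5.05, 5.4, 5.75, 6.1, 6.45, 6.8, 7.15.
f(4) = -65, f(4.35) = -75.1675, f(4.7) = -86.07, f(5.05) = -97.7075, f(5.4) = -110.08, f(5.75) = -123.1875, f(6.1) = -137.03, f(6.45) = -151.6075, f(6.8) = -166.92, f(7.15) = -182.9675.
Sum = Δx · [f(4) + f(4.35) + f(4.7) + ...].
Sum = -418.508125.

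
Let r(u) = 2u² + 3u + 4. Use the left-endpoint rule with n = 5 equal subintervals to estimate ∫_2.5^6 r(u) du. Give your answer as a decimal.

168.28

Δu = (6 − 2.5)/5 = 0.7.
Left endpoints: 2.5, 3.2, 3.9, 4.6, 5.3.
r(2.5) = 24, r(3.2) = 34.08, r(3.9) = 46.12, r(4.6) = 60.12, r(5.3) = 76.08.
Sum = Δu · [r(2.5) + r(3.2) + r(3.9) + r(4.6) + r(5.3)].
Sum = 168.28.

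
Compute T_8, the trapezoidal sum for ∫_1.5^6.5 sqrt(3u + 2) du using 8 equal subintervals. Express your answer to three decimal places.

Δu = (6.5 − 1.5)/8 = 0.625.
f(1.5) ≈ 2.550, f(2.125) ≈ 2.894, f(2.75) ≈ 3.202, f(3.375) ≈ 3.482, f(4) ≈ 3.742, f(4.625) ≈ 3.984, f(5.25) ≈ 4.213, f(5.875) ≈ 4.430, f(6.5) ≈ 4.637.
T_8 = (Δu/2)·[f(u_0) + 2f(u_1) + ... + 2f(u_{7}) + f(u_8)].
Sum ≈ 18.462.

18.462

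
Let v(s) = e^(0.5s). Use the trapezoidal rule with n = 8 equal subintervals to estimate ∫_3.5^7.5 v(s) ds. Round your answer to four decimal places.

73.9155

Δs = (7.5 − 3.5)/8 = 0.5.
v(3.5) ≈ 5.7546, v(4) ≈ 7.3891, v(4.5) ≈ 9.4877, v(5) ≈ 12.1825, v(5.5) ≈ 15.6426, v(6) ≈ 20.0855, v(6.5) ≈ 25.7903, v(7) ≈ 33.1155, v(7.5) ≈ 42.5211.
T_8 = (Δs/2)·[v(s_0) + 2v(s_1) + ... + 2v(s_{7}) + v(s_8)].
Sum ≈ 73.9155.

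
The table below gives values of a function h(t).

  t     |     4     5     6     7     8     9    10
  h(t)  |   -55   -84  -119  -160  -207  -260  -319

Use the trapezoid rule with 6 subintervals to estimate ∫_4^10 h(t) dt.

-1017

Δt = 1.
T_6 = (1/2)·[(-55) + 2·(-84) + 2·(-119) + 2·(-160) + 2·(-207) + 2·(-260) + (-319)] = -1017.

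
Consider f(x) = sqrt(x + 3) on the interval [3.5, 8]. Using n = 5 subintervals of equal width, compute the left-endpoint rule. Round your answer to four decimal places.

Δx = (8 − 3.5)/5 = 0.9.
Left endpoints: 3.5, 4.4, 5.3, 6.2, 7.1.
f(3.5) ≈ 2.5495, f(4.4) ≈ 2.7203, f(5.3) ≈ 2.8810, f(6.2) ≈ 3.0332, f(7.1) ≈ 3.1780.
Sum = Δx · [f(3.5) + f(4.4) + f(5.3) + f(6.2) + f(7.1)].
Sum ≈ 12.9258.

12.9258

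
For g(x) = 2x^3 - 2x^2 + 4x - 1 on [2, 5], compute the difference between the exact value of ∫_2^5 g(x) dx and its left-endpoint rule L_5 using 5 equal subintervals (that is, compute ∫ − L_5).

57.78

Exact integral: ∫_2^5 g(x) dx = 265.5.
L_5 = 207.72.
Error = 265.5 − 207.72 = 57.78.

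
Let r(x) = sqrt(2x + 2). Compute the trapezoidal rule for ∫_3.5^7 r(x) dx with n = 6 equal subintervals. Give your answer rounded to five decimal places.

Δx = (7 − 3.5)/6 = 7/12.
r(3.5) ≈ 3.00000, r(49/12) ≈ 3.18852, r(14/3) ≈ 3.36650, r(5.25) ≈ 3.53553, r(35/6) ≈ 3.69685, r(77/12) ≈ 3.85141, r(7) ≈ 4.00000.
T_6 = (Δx/2)·[r(x_0) + 2r(x_1) + ... + 2r(x_{5}) + r(x_6)].
Sum ≈ 12.33097.

12.33097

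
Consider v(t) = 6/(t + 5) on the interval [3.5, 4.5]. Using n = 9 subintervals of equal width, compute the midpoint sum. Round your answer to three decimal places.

0.667

Δt = (4.5 − 3.5)/9 = 1/9.
Midpoints: 32/9, 11/3, 34/9, 35/9, 4, 37/9, 38/9, 13/3, 40/9.
v(32/9) = 54/77, v(11/3) = 9/13, v(34/9) = 54/79, v(35/9) = 0.675, v(4) = 2/3, v(37/9) = 27/41, v(38/9) = 54/83, v(13/3) = 9/14, v(40/9) = 54/85.
Sum = Δt · [v(32/9) + v(11/3) + v(34/9) + ...].
Sum ≈ 0.667.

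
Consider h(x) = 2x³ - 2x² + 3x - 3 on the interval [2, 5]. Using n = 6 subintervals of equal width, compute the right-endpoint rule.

301.625

Δx = (5 − 2)/6 = 0.5.
Right endpoints: 2.5, 3, 3.5, 4, 4.5, 5.
h(2.5) = 23.25, h(3) = 42, h(3.5) = 68.75, h(4) = 105, h(4.5) = 152.25, h(5) = 212.
Sum = Δx · [h(2.5) + h(3) + h(3.5) + ...].
Sum = 301.625.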